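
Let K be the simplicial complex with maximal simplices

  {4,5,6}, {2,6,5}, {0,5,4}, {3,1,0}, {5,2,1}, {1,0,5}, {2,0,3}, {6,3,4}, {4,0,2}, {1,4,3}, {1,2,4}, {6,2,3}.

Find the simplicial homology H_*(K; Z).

H_0 = Z,  H_1 = Z/2,  H_2 = 0.

Fix the vertex order 0 < 1 < 2 < 3 < 4 < 5 < 6 and write every simplex with vertices in increasing order. Then dim K = 2 and the simplices of K are:

  0-simplices (7): [0], [1], [2], [3], [4], [5], [6]
  1-simplices (18): [0,1], [0,2], [0,3], [0,4], [0,5], [1,2], [1,3], [1,4], [1,5], [2,3], [2,4], [2,5], [2,6], [3,4], [3,6], [4,5], [4,6], [5,6]
  2-simplices (12): [0,1,3], [0,1,5], [0,2,3], [0,2,4], [0,4,5], [1,2,4], [1,2,5], [1,3,4], [2,3,6], [2,5,6], [3,4,6], [4,5,6]

Hence C_0 ≅ Z^7, C_1 ≅ Z^18, C_2 ≅ Z^12.

The boundary map ∂_1: C_1 → C_0 maps an edge to its endpoints' difference, ∂[p,q] = q − p.
As a 7×18 matrix over Z this has rank 6, with invariant factors (1,1,1,1,1,1).

∂_2: C_2 → C_1 acts by ∂[p,q,r] = [q,r] − [p,r] + [p,q]. For instance
  ∂[0,1,5] = [1,5] − [0,5] + [0,1],
  ∂[0,2,4] = [2,4] − [0,4] + [0,2].
This gives a 18×12 integer matrix of rank 12; reducing to Smith normal form yields diagonal entries (1,1,1,1,1,1,1,1,1,1,1,2).

Computing H_k = (kernel of ∂_k) / (image of ∂_{k+1}):

  H_0: rank C_0 − rank ∂_1 = 7 − 6 = 1, and the invariant factors of ∂_1 are all 1, so H_0 = Z.
  H_1: rank ker ∂_1 − rank ∂_2 = (18 − 6) − 12 = 0, and ∂_2 has invariant factor 2 > 1, so H_1 = Z/2.
  H_2: rank ker ∂_2 − rank ∂_3 = (12 − 12) − 0 = 0, and there is no ∂_3, so H_2 = 0.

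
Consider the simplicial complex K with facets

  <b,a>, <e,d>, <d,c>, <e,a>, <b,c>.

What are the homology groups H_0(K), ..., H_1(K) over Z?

H_0 = Z,  H_1 = Z.

K has 5 vertices, 5 edges.
rank ∂_0 = 0, rank ∂_1 = 4 ⇒ b_0 = 5 − 0 − 4 = 1; all invariant factors of ∂_1 are 1 so no torsion. So H_0 ≅ Z.
rank ∂_1 = 4, rank ∂_2 = 0 ⇒ b_1 = 5 − 4 − 0 = 1. So H_1 ≅ Z.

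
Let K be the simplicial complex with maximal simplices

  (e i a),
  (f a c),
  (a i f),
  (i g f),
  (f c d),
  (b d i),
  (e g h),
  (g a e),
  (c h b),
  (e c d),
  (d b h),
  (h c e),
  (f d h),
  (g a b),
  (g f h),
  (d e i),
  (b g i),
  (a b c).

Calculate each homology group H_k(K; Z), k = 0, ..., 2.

Order the vertices as a < b < c < d < e < f < g < h < i. Listing each simplex with vertices in this order, K has dimension 2 with simplices:

  0-simplices (9): a, b, c, d, e, f, g, h, i
  1-simplices (27): ab, ac, ae, af, ag, ai, bc, bd, bg, bh, bi, cd, ce, cf, ch, de, df, dh, di, eg, eh, ei, fg, fh, fi, gh, gi
  2-simplices (18): abc, abg, acf, aeg, aei, afi, bch, bdh, bdi, bgi, cde, cdf, ceh, dei, dfh, egh, fgh, fgi

Hence C_0 ≅ Z^9, C_1 ≅ Z^27, C_2 ≅ Z^18.

∂_1: C_1 → C_0 is given by ∂[p,q] = [q] − [p]. For instance
  ∂bc = c − b.
The resulting 9×27 matrix has rank 8, and its Smith normal form has invariant factors (1,1,1,1,1,1,1,1).

The boundary map ∂_2: C_2 → C_1 acts by ∂[p,q,r] = [q,r] − [p,r] + [p,q]. For instance
  ∂abg = bg − ag + ab,
  ∂afi = fi − ai + af.
The resulting 27×18 matrix has rank 18, and its Smith normal form has invariant factors (1,1,1,1,1,1,1,1,1,1,1,1,1,1,1,1,1,2).

Now H_k = ker ∂_k / im ∂_{k+1}, so:

  H_0: rank C_0 − rank ∂_1 = 9 − 8 = 1, and the invariant factors of ∂_1 are all 1, so H_0 ≅ Z.
  H_1: rank ker ∂_1 − rank ∂_2 = (27 − 8) − 18 = 1, and ∂_2 has invariant factor 2 > 1, so H_1 ≅ Z ⊕ Z/2.
  H_2: rank ker ∂_2 − rank ∂_3 = (18 − 18) − 0 = 0, and there is no ∂_3, so H_2 ≅ 0.

As a check, the Euler characteristic is 9 − 27 + 18 = 0, which agrees with 1 − 1 + 0 = 0.

H_0 ≅ Z,  H_1 ≅ Z ⊕ Z/2,  H_2 = 0.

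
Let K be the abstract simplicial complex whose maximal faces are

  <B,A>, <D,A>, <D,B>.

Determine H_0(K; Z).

H_0 ≅ Z.

Fix the vertex order A < B < D and write every simplex with vertices in increasing order. Then dim K = 1 and the simplices of K are:

  0-simplices (3): A, B, D
  1-simplices (3): AB, AD, BD

giving chain groups C_0 ≅ Z^3, C_1 ≅ Z^3.

∂_1: C_1 → C_0 sends each edge [p,q] (with p < q) to q − p. For instance
  ∂AD = D − A.
The 3×3 boundary matrix has rank 2 and Smith normal form diag(1,1).

Reading off H_k = ker ∂_k / im ∂_{k+1}:

  H_0: rank C_0 − rank ∂_1 = 3 − 2 = 1, and the invariant factors of ∂_1 are all 1, so H_0 ≅ Z.

(K is a triangulation of the circle S^1.)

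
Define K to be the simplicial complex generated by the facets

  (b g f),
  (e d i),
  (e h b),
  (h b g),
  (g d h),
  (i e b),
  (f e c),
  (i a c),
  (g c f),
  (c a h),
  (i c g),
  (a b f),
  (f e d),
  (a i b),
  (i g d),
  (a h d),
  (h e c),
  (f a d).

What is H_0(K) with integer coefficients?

Take the total order a < b < c < d < e < f < g < h < i on the vertex set. Then K (dimension 2) consists of the simplices:

  0-simplices (9): a, b, c, d, e, f, g, h, i
  1-simplices (27): ab, ac, ad, af, ah, ai, be, bf, bg, bh, bi, ce, cf, cg, ch, ci, de, df, dg, dh, di, ef, eh, ei, fg, gh, gi
  2-simplices (18): abf, abi, ach, aci, adf, adh, beh, bei, bfg, bgh, cef, ceh, cfg, cgi, def, dei, dgh, dgi

giving chain groups C_0 ≅ Z^9, C_1 ≅ Z^27, C_2 ≅ Z^18.

Boundary ∂_1: C_1 → C_0 maps an edge to its endpoints' difference, ∂[p,q] = q − p. For instance
  ∂de = e − d.
As a 9×27 matrix over Z this has rank 8, with invariant factors (1,1,1,1,1,1,1,1).

The boundary map ∂_2: C_2 → C_1 acts by ∂[p,q,r] = [q,r] − [p,r] + [p,q]. For instance
  ∂ach = ch − ah + ac,
  ∂bei = ei − bi + be.
This gives a 27×18 integer matrix of rank 17; reducing to Smith normal form yields diagonal entries (1,1,1,1,1,1,1,1,1,1,1,1,1,1,1,1,1).

From H_k ≅ ker(∂_k) / im(∂_{k+1}) we obtain:

  H_0: rank C_0 − rank ∂_1 = 9 − 8 = 1, and the invariant factors of ∂_1 are all 1, so H_0 = Z.

(K is a triangulation of the torus T^2.)

H_0 = Z.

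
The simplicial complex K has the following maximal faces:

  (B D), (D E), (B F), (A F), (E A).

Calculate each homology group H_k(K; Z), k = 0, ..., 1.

We work with the vertex ordering A < B < D < E < F. The simplices of K, each written with vertices in increasing order, are:

  0-simplices (5): A, B, D, E, F
  1-simplices (5): AE, AF, BD, BF, DE

giving chain groups C_0 ≅ Z^5, C_1 ≅ Z^5.

The boundary map ∂_1: C_1 → C_0 is given by ∂[p,q] = [q] − [p].
This gives a 5×5 integer matrix of rank 4; reducing to Smith normal form yields diagonal entries (1,1,1,1).

Reading off H_k = ker ∂_k / im ∂_{k+1}:

  H_0: rank C_0 − rank ∂_1 = 5 − 4 = 1, and the invariant factors of ∂_1 are all 1, so H_0 = Z.
  H_1: rank ker ∂_1 − rank ∂_2 = (5 − 4) − 0 = 1, and there is no ∂_2, so H_1 = Z.

H_0 = Z,  H_1 = Z.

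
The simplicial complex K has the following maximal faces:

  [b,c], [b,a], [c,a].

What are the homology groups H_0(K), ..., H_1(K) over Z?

H_0 = Z,  H_1 = Z.

Order the vertices as a < b < c. Listing each simplex with vertices in this order, K has dimension 1 with simplices:

  0-simplices (3): a, b, c
  1-simplices (3): ab, ac, bc

so the chain groups are C_0 ≅ Z^3, C_1 ≅ Z^3.

Boundary ∂_1: C_1 → C_0 maps an edge to its endpoints' difference, ∂[p,q] = q − p. For instance
  ∂ac = c − a.
The 3×3 boundary matrix has rank 2 and Smith normal form diag(1,1).

Reading off H_k = ker ∂_k / im ∂_{k+1}:

  H_0: rank C_0 − rank ∂_1 = 3 − 2 = 1, and the invariant factors of ∂_1 are all 1, so H_0 = Z.
  H_1: rank ker ∂_1 − rank ∂_2 = (3 − 2) − 0 = 1, and there is no ∂_2, so H_1 = Z.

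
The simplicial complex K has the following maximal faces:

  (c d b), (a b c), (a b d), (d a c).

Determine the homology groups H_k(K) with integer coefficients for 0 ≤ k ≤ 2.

H_0 ≅ Z,  H_1 = 0,  H_2 ≅ Z.

Order the vertices as a < b < c < d. Listing each simplex with vertices in this order, K has dimension 2 with simplices:

  0-simplices (4): a, b, c, d
  1-simplices (6): ab, ac, ad, bc, bd, cd
  2-simplices (4): abc, abd, acd, bcd

Hence C_0 ≅ Z^4, C_1 ≅ Z^6, C_2 ≅ Z^4.

The boundary map ∂_1: C_1 → C_0 sends each edge [p,q] (with p < q) to q − p. For instance
  ∂ab = b − a.
The resulting 4×6 matrix has rank 3, and its Smith normal form has invariant factors (1,1,1).

The boundary map ∂_2: C_2 → C_1 sends each 2-simplex [p,q,r] to [q,r] − [p,r] + [p,q]. For instance
  ∂abc = bc − ac + ab,
  ∂acd = cd − ad + ac.
The resulting 6×4 matrix has rank 3, and its Smith normal form has invariant factors (1,1,1).

Reading off H_k = ker ∂_k / im ∂_{k+1}:

  H_0: rank C_0 − rank ∂_1 = 4 − 3 = 1, and the invariant factors of ∂_1 are all 1, so H_0 ≅ Z.
  H_1: rank ker ∂_1 − rank ∂_2 = (6 − 3) − 3 = 0, and the invariant factors of ∂_2 are all 1, so H_1 ≅ 0.
  H_2: rank ker ∂_2 − rank ∂_3 = (4 − 3) − 0 = 1, and there is no ∂_3, so H_2 ≅ Z.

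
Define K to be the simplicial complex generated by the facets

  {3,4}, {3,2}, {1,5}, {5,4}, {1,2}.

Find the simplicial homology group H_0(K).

Fix the vertex order 1 < 2 < 3 < 4 < 5 and write every simplex with vertices in increasing order. Then dim K = 1 and the simplices of K are:

  0-simplices (5): [1], [2], [3], [4], [5]
  1-simplices (5): [1,2], [1,5], [2,3], [3,4], [4,5]

so the chain groups are C_0 ≅ Z^5, C_1 ≅ Z^5.

Boundary ∂_1: C_1 → C_0 sends each edge [p,q] (with p < q) to q − p.
The 5×5 boundary matrix has rank 4 and Smith normal form diag(1,1,1,1).

Now H_k = ker ∂_k / im ∂_{k+1}, so:

  H_0: rank C_0 − rank ∂_1 = 5 − 4 = 1, and the invariant factors of ∂_1 are all 1, so H_0 = Z.

H_0 = Z.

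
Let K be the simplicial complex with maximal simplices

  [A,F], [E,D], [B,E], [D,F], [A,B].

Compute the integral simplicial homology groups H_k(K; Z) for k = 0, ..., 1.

H_0 = Z,  H_1 = Z.

Take the total order A < B < D < E < F on the vertex set. Then K (dimension 1) consists of the simplices:

  0-simplices (5): A, B, D, E, F
  1-simplices (5): AB, AF, BE, DE, DF

Hence C_0 ≅ Z^5, C_1 ≅ Z^5.

Boundary ∂_1: C_1 → C_0 maps an edge to its endpoints' difference, ∂[p,q] = q − p. For instance
  ∂DE = E − D.
The 5×5 boundary matrix has rank 4 and Smith normal form diag(1,1,1,1).

From H_k ≅ ker(∂_k) / im(∂_{k+1}) we obtain:

  H_0: rank C_0 − rank ∂_1 = 5 − 4 = 1, and the invariant factors of ∂_1 are all 1, so H_0 = Z.
  H_1: rank ker ∂_1 − rank ∂_2 = (5 − 4) − 0 = 1, and there is no ∂_2, so H_1 = Z.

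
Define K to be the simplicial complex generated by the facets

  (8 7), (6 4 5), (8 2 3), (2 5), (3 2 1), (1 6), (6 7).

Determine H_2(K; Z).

H_2 = 0.

Take the total order 1 < 2 < 3 < 4 < 5 < 6 < 7 < 8 on the vertex set. Then K (dimension 2) consists of the simplices:

  0-simplices (8): [1], [2], [3], [4], [5], [6], [7], [8]
  1-simplices (12): [1,2], [1,3], [1,6], [2,3], [2,5], [2,8], [3,8], [4,5], [4,6], [5,6], [6,7], [7,8]
  2-simplices (3): [1,2,3], [2,3,8], [4,5,6]

so the chain groups are C_0 ≅ Z^8, C_1 ≅ Z^12, C_2 ≅ Z^3.

∂_1: C_1 → C_0 sends each edge [p,q] (with p < q) to q − p.
As a 8×12 matrix over Z this has rank 7, with invariant factors (1,1,1,1,1,1,1).

The boundary map ∂_2: C_2 → C_1 maps a triangle to the signed sum of its edges. For instance
  ∂[4,5,6] = [5,6] − [4,6] + [4,5],
  ∂[1,2,3] = [2,3] − [1,3] + [1,2].
The 12×3 boundary matrix has rank 3 and Smith normal form diag(1,1,1).

From H_k ≅ ker(∂_k) / im(∂_{k+1}) we obtain:

  H_2: rank ker ∂_2 − rank ∂_3 = (3 − 3) − 0 = 0, and there is no ∂_3, so H_2 = 0.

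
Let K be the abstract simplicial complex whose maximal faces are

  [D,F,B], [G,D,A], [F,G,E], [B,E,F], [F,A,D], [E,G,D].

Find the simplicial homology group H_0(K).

H_0 = Z.

Fix the vertex order A < B < D < E < F < G and write every simplex with vertices in increasing order. Then dim K = 2 and the simplices of K are:

  0-simplices (6): A, B, D, E, F, G
  1-simplices (12): AD, AF, AG, BD, BE, BF, DE, DF, DG, EF, EG, FG
  2-simplices (6): ADF, ADG, BDF, BEF, DEG, EFG

giving chain groups C_0 ≅ Z^6, C_1 ≅ Z^12, C_2 ≅ Z^6.

∂_1: C_1 → C_0 sends each edge [p,q] (with p < q) to q − p.
The resulting 6×12 matrix has rank 5, and its Smith normal form has invariant factors (1,1,1,1,1).

Boundary ∂_2: C_2 → C_1 acts by ∂[p,q,r] = [q,r] − [p,r] + [p,q]. For instance
  ∂EFG = FG − EG + EF,
  ∂ADF = DF − AF + AD.
The 12×6 boundary matrix has rank 6 and Smith normal form diag(1,1,1,1,1,1).

Computing H_k = (kernel of ∂_k) / (image of ∂_{k+1}):

  H_0: rank C_0 − rank ∂_1 = 6 − 5 = 1, and the invariant factors of ∂_1 are all 1, so H_0 ≅ Z.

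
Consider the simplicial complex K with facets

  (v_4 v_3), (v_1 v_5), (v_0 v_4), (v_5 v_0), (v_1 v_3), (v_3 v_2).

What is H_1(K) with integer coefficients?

H_1 = Z.

We work with the vertex ordering v_0 < v_1 < v_2 < v_3 < v_4 < v_5. The simplices of K, each written with vertices in increasing order, are:

  0-simplices (6): [v_0], [v_1], [v_2], [v_3], [v_4], [v_5]
  1-simplices (6): [v_0,v_4], [v_0,v_5], [v_1,v_3], [v_1,v_5], [v_2,v_3], [v_3,v_4]

Hence C_0 ≅ Z^6, C_1 ≅ Z^6.

The boundary map ∂_1: C_1 → C_0 is given by ∂[p,q] = [q] − [p]. For instance
  ∂[v_3,v_4] = [v_4] − [v_3].
The resulting 6×6 matrix has rank 5, and its Smith normal form has invariant factors (1,1,1,1,1).

Now H_k = ker ∂_k / im ∂_{k+1}, so:

  H_1: rank ker ∂_1 − rank ∂_2 = (6 − 5) − 0 = 1, and there is no ∂_2, so H_1 = Z.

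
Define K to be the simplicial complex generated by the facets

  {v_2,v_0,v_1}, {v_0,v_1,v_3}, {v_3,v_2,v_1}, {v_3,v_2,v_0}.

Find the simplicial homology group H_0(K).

Order the vertices as v_0 < v_1 < v_2 < v_3. Listing each simplex with vertices in this order, K has dimension 2 with simplices:

  0-simplices (4): [v_0], [v_1], [v_2], [v_3]
  1-simplices (6): [v_0,v_1], [v_0,v_2], [v_0,v_3], [v_1,v_2], [v_1,v_3], [v_2,v_3]
  2-simplices (4): [v_0,v_1,v_2], [v_0,v_1,v_3], [v_0,v_2,v_3], [v_1,v_2,v_3]

Hence C_0 ≅ Z^4, C_1 ≅ Z^6, C_2 ≅ Z^4.

The boundary map ∂_1: C_1 → C_0 sends each edge [p,q] (with p < q) to q − p. For instance
  ∂[v_2,v_3] = [v_3] − [v_2].
As a 4×6 matrix over Z this has rank 3, with invariant factors (1,1,1).

∂_2: C_2 → C_1 maps a triangle to the signed sum of its edges. For instance
  ∂[v_0,v_1,v_2] = [v_1,v_2] − [v_0,v_2] + [v_0,v_1],
  ∂[v_0,v_2,v_3] = [v_2,v_3] − [v_0,v_3] + [v_0,v_2].
As a 6×4 matrix over Z this has rank 3, with invariant factors (1,1,1).

Reading off H_k = ker ∂_k / im ∂_{k+1}:

  H_0: rank C_0 − rank ∂_1 = 4 − 3 = 1, and the invariant factors of ∂_1 are all 1, so H_0 = Z.

(K is a triangulation of the 2-sphere S^2.)

H_0 = Z.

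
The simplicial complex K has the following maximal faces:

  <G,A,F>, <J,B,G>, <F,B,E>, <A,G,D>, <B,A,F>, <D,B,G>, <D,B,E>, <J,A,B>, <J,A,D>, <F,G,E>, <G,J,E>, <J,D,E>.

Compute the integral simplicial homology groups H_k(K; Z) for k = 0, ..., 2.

H_0 ≅ Z,  H_1 ≅ Z_2,  H_2 = 0.

Take the total order A < B < D < E < F < G < J on the vertex set. Then K (dimension 2) consists of the simplices:

  0-simplices (7): A, B, D, E, F, G, J
  1-simplices (18): AB, AD, AF, AG, AJ, BD, BE, BF, BG, BJ, DE, DG, DJ, EF, EG, EJ, FG, GJ
  2-simplices (12): ABF, ABJ, ADG, ADJ, AFG, BDE, BDG, BEF, BGJ, DEJ, EFG, EGJ

giving chain groups C_0 ≅ Z^7, C_1 ≅ Z^18, C_2 ≅ Z^12.

Boundary ∂_1: C_1 → C_0 sends each edge [p,q] (with p < q) to q − p. For instance
  ∂EJ = J − E.
This gives a 7×18 integer matrix of rank 6; reducing to Smith normal form yields diagonal entries (1,1,1,1,1,1).

The boundary map ∂_2: C_2 → C_1 maps a triangle to the signed sum of its edges. For instance
  ∂AFG = FG − AG + AF,
  ∂BEF = EF − BF + BE.
As a 18×12 matrix over Z this has rank 12, with invariant factors (1,1,1,1,1,1,1,1,1,1,1,2).

Computing H_k = (kernel of ∂_k) / (image of ∂_{k+1}):

  H_0: rank C_0 − rank ∂_1 = 7 − 6 = 1, and the invariant factors of ∂_1 are all 1, so H_0 ≅ Z.
  H_1: rank ker ∂_1 − rank ∂_2 = (18 − 6) − 12 = 0, and ∂_2 has invariant factor 2 > 1, so H_1 ≅ Z_2.
  H_2: rank ker ∂_2 − rank ∂_3 = (12 − 12) − 0 = 0, and there is no ∂_3, so H_2 ≅ 0.

As a check, the Euler characteristic is 7 − 18 + 12 = 1, which agrees with 1 − 0 + 0 = 1.
(K is a triangulation of the real projective plane RP^2.)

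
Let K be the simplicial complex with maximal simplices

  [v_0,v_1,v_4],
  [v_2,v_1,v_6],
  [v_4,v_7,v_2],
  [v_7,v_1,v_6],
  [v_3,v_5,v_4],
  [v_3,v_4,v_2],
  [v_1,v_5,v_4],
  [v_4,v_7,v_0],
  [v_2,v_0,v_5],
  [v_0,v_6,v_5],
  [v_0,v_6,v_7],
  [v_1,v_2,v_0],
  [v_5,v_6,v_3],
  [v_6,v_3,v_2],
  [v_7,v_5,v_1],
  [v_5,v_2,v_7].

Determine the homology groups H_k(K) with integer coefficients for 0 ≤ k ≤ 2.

H_0 = Z,  H_1 = Z^2,  H_2 = Z.

Take the total order v_0 < v_1 < v_2 < v_3 < v_4 < v_5 < v_6 < v_7 on the vertex set. Then K (dimension 2) consists of the simplices:

  0-simplices (8): [v_0], [v_1], [v_2], [v_3], [v_4], [v_5], [v_6], [v_7]
  1-simplices (24): (24 of them)
  2-simplices (16): (16 of them)

giving chain groups C_0 ≅ Z^8, C_1 ≅ Z^24, C_2 ≅ Z^16.

∂_1: C_1 → C_0 sends each edge [p,q] (with p < q) to q − p. For instance
  ∂[v_0,v_5] = [v_5] − [v_0].
The 8×24 boundary matrix has rank 7 and Smith normal form diag(1,1,1,1,1,1,1).

∂_2: C_2 → C_1 acts by ∂[p,q,r] = [q,r] − [p,r] + [p,q]. For instance
  ∂[v_2,v_5,v_7] = [v_5,v_7] − [v_2,v_7] + [v_2,v_5],
  ∂[v_1,v_6,v_7] = [v_6,v_7] − [v_1,v_7] + [v_1,v_6].
As a 24×16 matrix over Z this has rank 15, with invariant factors (1,1,1,1,1,1,1,1,1,1,1,1,1,1,1).

Now H_k = ker ∂_k / im ∂_{k+1}, so:

  H_0: rank C_0 − rank ∂_1 = 8 − 7 = 1, and the invariant factors of ∂_1 are all 1, so H_0 ≅ Z.
  H_1: rank ker ∂_1 − rank ∂_2 = (24 − 7) − 15 = 2, and the invariant factors of ∂_2 are all 1, so H_1 ≅ Z^2.
  H_2: rank ker ∂_2 − rank ∂_3 = (16 − 15) − 0 = 1, and there is no ∂_3, so H_2 ≅ Z.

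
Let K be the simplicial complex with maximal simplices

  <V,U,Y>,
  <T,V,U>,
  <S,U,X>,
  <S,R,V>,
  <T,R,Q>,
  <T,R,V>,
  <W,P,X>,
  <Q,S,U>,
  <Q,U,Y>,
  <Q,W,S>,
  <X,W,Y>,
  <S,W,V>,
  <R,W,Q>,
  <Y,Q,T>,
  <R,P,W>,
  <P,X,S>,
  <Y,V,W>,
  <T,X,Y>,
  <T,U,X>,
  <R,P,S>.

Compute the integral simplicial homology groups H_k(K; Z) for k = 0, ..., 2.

We work with the vertex ordering P < Q < R < S < T < U < V < W < X < Y. The simplices of K, each written with vertices in increasing order, are:

  0-simplices (10): P, Q, R, S, T, U, V, W, X, Y
  1-simplices (30): PR, PS, PW, PX, QR, QS, QT, QU, QW, QY, RS, RT, RV, RW, SU, SV, SW, SX, TU, TV, TX, TY, UV, UX, UY, VW, VY, WX, WY, XY
  2-simplices (20): PRS, PRW, PSX, PWX, QRT, QRW, QSU, QSW, QTY, QUY, RSV, RTV, SUX, SVW, TUV, TUX, TXY, UVY, VWY, WXY

Hence C_0 ≅ Z^10, C_1 ≅ Z^30, C_2 ≅ Z^20.

Boundary ∂_1: C_1 → C_0 is given by ∂[p,q] = [q] − [p].
This gives a 10×30 integer matrix of rank 9; reducing to Smith normal form yields diagonal entries (1,1,1,1,1,1,1,1,1).

∂_2: C_2 → C_1 maps a triangle to the signed sum of its edges. For instance
  ∂QRW = RW − QW + QR,
  ∂WXY = XY − WY + WX.
As a 30×20 matrix over Z this has rank 20, with invariant factors (1,1,1,1,1,1,1,1,1,1,1,1,1,1,1,1,1,1,1,2).

Now H_k = ker ∂_k / im ∂_{k+1}, so:

  H_0: rank C_0 − rank ∂_1 = 10 − 9 = 1, and the invariant factors of ∂_1 are all 1, so H_0 = Z.
  H_1: rank ker ∂_1 − rank ∂_2 = (30 − 9) − 20 = 1, and ∂_2 has invariant factor 2 > 1, so H_1 = Z ⊕ Z/2Z.
  H_2: rank ker ∂_2 − rank ∂_3 = (20 − 20) − 0 = 0, and there is no ∂_3, so H_2 = 0.

As a check, the Euler characteristic is 10 − 30 + 20 = 0, which agrees with 1 − 1 + 0 = 0.

H_0 = Z,  H_1 = Z ⊕ Z/2Z,  H_2 = 0.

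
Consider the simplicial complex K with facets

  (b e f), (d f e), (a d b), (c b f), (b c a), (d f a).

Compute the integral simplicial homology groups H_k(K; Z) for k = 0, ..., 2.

Fix the vertex order a < b < c < d < e < f and write every simplex with vertices in increasing order. Then dim K = 2 and the simplices of K are:

  0-simplices (6): a, b, c, d, e, f
  1-simplices (12): ab, ac, ad, af, bc, bd, be, bf, cf, de, df, ef
  2-simplices (6): abc, abd, adf, bcf, bef, def

Hence C_0 ≅ Z^6, C_1 ≅ Z^12, C_2 ≅ Z^6.

The boundary map ∂_1: C_1 → C_0 is given by ∂[p,q] = [q] − [p]. For instance
  ∂be = e − b.
The resulting 6×12 matrix has rank 5, and its Smith normal form has invariant factors (1,1,1,1,1).

∂_2: C_2 → C_1 maps a triangle to the signed sum of its edges. For instance
  ∂bef = ef − bf + be,
  ∂abd = bd − ad + ab.
As a 12×6 matrix over Z this has rank 6, with invariant factors (1,1,1,1,1,1).

Reading off H_k = ker ∂_k / im ∂_{k+1}:

  H_0: rank C_0 − rank ∂_1 = 6 − 5 = 1, and the invariant factors of ∂_1 are all 1, so H_0 = Z.
  H_1: rank ker ∂_1 − rank ∂_2 = (12 − 5) − 6 = 1, and the invariant factors of ∂_2 are all 1, so H_1 = Z.
  H_2: rank ker ∂_2 − rank ∂_3 = (6 − 6) − 0 = 0, and there is no ∂_3, so H_2 = 0.

As a check, the Euler characteristic is 6 − 12 + 6 = 0, which agrees with 1 − 1 + 0 = 0.

H_0 = Z,  H_1 = Z,  H_2 = 0.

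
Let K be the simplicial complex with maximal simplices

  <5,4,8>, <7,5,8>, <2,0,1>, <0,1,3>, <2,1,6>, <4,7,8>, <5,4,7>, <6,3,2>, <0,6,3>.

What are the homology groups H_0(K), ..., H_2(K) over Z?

H_0 ≅ Z^2,  H_1 ≅ Z,  H_2 ≅ Z.

Fix the vertex order 0 < 1 < 2 < 3 < 4 < 5 < 6 < 7 < 8 and write every simplex with vertices in increasing order. Then dim K = 2 and the simplices of K are:

  0-simplices (9): [0], [1], [2], [3], [4], [5], [6], [7], [8]
  1-simplices (16): [0,1], [0,2], [0,3], [0,6], [1,2], [1,3], [1,6], [2,3], [2,6], [3,6], [4,5], [4,7], [4,8], [5,7], [5,8], [7,8]
  2-simplices (9): [0,1,2], [0,1,3], [0,3,6], [1,2,6], [2,3,6], [4,5,7], [4,5,8], [4,7,8], [5,7,8]

giving chain groups C_0 ≅ Z^9, C_1 ≅ Z^16, C_2 ≅ Z^9.

The boundary map ∂_1: C_1 → C_0 maps an edge to its endpoints' difference, ∂[p,q] = q − p. For instance
  ∂[5,7] = [7] − [5].
The resulting 9×16 matrix has rank 7, and its Smith normal form has invariant factors (1,1,1,1,1,1,1).

∂_2: C_2 → C_1 maps a triangle to the signed sum of its edges. For instance
  ∂[5,7,8] = [7,8] − [5,8] + [5,7],
  ∂[4,7,8] = [7,8] − [4,8] + [4,7].
As a 16×9 matrix over Z this has rank 8, with invariant factors (1,1,1,1,1,1,1,1).

From H_k ≅ ker(∂_k) / im(∂_{k+1}) we obtain:

  H_0: rank C_0 − rank ∂_1 = 9 − 7 = 2, and the invariant factors of ∂_1 are all 1, so H_0 ≅ Z^2.
  H_1: rank ker ∂_1 − rank ∂_2 = (16 − 7) − 8 = 1, and the invariant factors of ∂_2 are all 1, so H_1 ≅ Z.
  H_2: rank ker ∂_2 − rank ∂_3 = (9 − 8) − 0 = 1, and there is no ∂_3, so H_2 ≅ Z.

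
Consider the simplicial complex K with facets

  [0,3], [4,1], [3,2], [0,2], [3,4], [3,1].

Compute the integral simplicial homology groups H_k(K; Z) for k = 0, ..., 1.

We work with the vertex ordering 0 < 1 < 2 < 3 < 4. The simplices of K, each written with vertices in increasing order, are:

  0-simplices (5): [0], [1], [2], [3], [4]
  1-simplices (6): [0,2], [0,3], [1,3], [1,4], [2,3], [3,4]

giving chain groups C_0 ≅ Z^5, C_1 ≅ Z^6.

∂_1: C_1 → C_0 sends each edge [p,q] (with p < q) to q − p. For instance
  ∂[1,4] = [4] − [1].
The resulting 5×6 matrix has rank 4, and its Smith normal form has invariant factors (1,1,1,1).

Now H_k = ker ∂_k / im ∂_{k+1}, so:

  H_0: rank C_0 − rank ∂_1 = 5 − 4 = 1, and the invariant factors of ∂_1 are all 1, so H_0 = Z.
  H_1: rank ker ∂_1 − rank ∂_2 = (6 − 4) − 0 = 2, and there is no ∂_2, so H_1 = Z^2.

H_0 ≅ Z,  H_1 ≅ Z^2.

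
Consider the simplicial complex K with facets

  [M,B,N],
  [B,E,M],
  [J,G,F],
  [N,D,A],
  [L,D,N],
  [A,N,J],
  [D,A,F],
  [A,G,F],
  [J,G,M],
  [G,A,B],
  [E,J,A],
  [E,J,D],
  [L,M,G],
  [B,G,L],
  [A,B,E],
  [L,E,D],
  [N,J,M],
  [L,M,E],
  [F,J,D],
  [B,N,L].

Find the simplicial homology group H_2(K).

H_2 = 0.

We work with the vertex ordering A < B < D < E < F < G < J < L < M < N. The simplices of K, each written with vertices in increasing order, are:

  0-simplices (10): A, B, D, E, F, G, J, L, M, N
  1-simplices (30): AB, AD, AE, AF, AG, AJ, AN, BE, BG, BL, BM, BN, DE, DF, DJ, DL, DN, EJ, EL, EM, FG, FJ, GJ, GL, GM, JM, JN, LM, LN, MN
  2-simplices (20): ABE, ABG, ADF, ADN, AEJ, AFG, AJN, BEM, BGL, BLN, BMN, DEJ, DEL, DFJ, DLN, ELM, FGJ, GJM, GLM, JMN

Hence C_0 ≅ Z^10, C_1 ≅ Z^30, C_2 ≅ Z^20.

Boundary ∂_1: C_1 → C_0 is given by ∂[p,q] = [q] − [p]. For instance
  ∂JN = N − J.
As a 10×30 matrix over Z this has rank 9, with invariant factors (1,1,1,1,1,1,1,1,1).

∂_2: C_2 → C_1 maps a triangle to the signed sum of its edges. For instance
  ∂ADN = DN − AN + AD,
  ∂DEJ = EJ − DJ + DE.
This gives a 30×20 integer matrix of rank 20; reducing to Smith normal form yields diagonal entries (1,1,1,1,1,1,1,1,1,1,1,1,1,1,1,1,1,1,1,2).

Now H_k = ker ∂_k / im ∂_{k+1}, so:

  H_2: rank ker ∂_2 − rank ∂_3 = (20 − 20) − 0 = 0, and there is no ∂_3, so H_2 ≅ 0.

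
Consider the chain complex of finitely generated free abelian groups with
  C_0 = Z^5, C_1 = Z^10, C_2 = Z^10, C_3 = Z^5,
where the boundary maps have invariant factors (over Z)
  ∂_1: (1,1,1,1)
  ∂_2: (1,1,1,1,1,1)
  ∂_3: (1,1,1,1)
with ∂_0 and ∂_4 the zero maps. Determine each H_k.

H_0 ≅ Z,  H_1 = 0,  H_2 = 0,  H_3 ≅ Z.

H_0: b_0 = 5 − 0 − 4 = 1; torsion from ∂_1 factors > 1: none. So H_0 ≅ Z.
H_1: b_1 = 10 − 4 − 6 = 0; torsion from ∂_2 factors > 1: none. So H_1 ≅ 0.
H_2: b_2 = 10 − 6 − 4 = 0; torsion from ∂_3 factors > 1: none. So H_2 ≅ 0.
H_3: b_3 = 5 − 4 − 0 = 1; torsion from ∂_4 factors > 1: none. So H_3 ≅ Z.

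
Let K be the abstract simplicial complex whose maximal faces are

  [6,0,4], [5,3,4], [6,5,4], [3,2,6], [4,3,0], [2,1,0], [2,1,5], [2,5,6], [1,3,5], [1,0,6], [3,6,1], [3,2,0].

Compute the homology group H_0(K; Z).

H_0 ≅ Z.

Take the total order 0 < 1 < 2 < 3 < 4 < 5 < 6 on the vertex set. Then K (dimension 2) consists of the simplices:

  0-simplices (7): [0], [1], [2], [3], [4], [5], [6]
  1-simplices (18): [0,1], [0,2], [0,3], [0,4], [0,6], [1,2], [1,3], [1,5], [1,6], [2,3], [2,5], [2,6], [3,4], [3,5], [3,6], [4,5], [4,6], [5,6]
  2-simplices (12): [0,1,2], [0,1,6], [0,2,3], [0,3,4], [0,4,6], [1,2,5], [1,3,5], [1,3,6], [2,3,6], [2,5,6], [3,4,5], [4,5,6]

giving chain groups C_0 ≅ Z^7, C_1 ≅ Z^18, C_2 ≅ Z^12.

The boundary map ∂_1: C_1 → C_0 maps an edge to its endpoints' difference, ∂[p,q] = q − p. For instance
  ∂[2,3] = [3] − [2].
This gives a 7×18 integer matrix of rank 6; reducing to Smith normal form yields diagonal entries (1,1,1,1,1,1).

∂_2: C_2 → C_1 sends each 2-simplex [p,q,r] to [q,r] − [p,r] + [p,q]. For instance
  ∂[0,1,6] = [1,6] − [0,6] + [0,1],
  ∂[0,2,3] = [2,3] − [0,3] + [0,2].
As a 18×12 matrix over Z this has rank 12, with invariant factors (1,1,1,1,1,1,1,1,1,1,1,2).

From H_k ≅ ker(∂_k) / im(∂_{k+1}) we obtain:

  H_0: rank C_0 − rank ∂_1 = 7 − 6 = 1, and the invariant factors of ∂_1 are all 1, so H_0 = Z.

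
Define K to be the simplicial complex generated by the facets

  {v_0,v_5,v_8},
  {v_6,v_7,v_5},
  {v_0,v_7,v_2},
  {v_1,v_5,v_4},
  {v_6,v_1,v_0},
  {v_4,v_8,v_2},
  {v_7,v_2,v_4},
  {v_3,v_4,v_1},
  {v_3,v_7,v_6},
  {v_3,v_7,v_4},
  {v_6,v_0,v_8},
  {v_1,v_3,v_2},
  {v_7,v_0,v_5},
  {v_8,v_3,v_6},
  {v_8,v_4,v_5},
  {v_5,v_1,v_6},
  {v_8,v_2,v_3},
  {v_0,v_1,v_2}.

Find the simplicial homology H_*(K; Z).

H_0 ≅ Z,  H_1 ≅ Z ⊕ Z/2Z,  H_2 = 0.

Fix the vertex order v_0 < v_1 < v_2 < v_3 < v_4 < v_5 < v_6 < v_7 < v_8 and write every simplex with vertices in increasing order. Then dim K = 2 and the simplices of K are:

  0-simplices (9): [v_0], [v_1], [v_2], [v_3], [v_4], [v_5], [v_6], [v_7], [v_8]
  1-simplices (27): (27 of them)
  2-simplices (18): (18 of them)

giving chain groups C_0 ≅ Z^9, C_1 ≅ Z^27, C_2 ≅ Z^18.

Boundary ∂_1: C_1 → C_0 is given by ∂[p,q] = [q] − [p]. For instance
  ∂[v_2,v_4] = [v_4] − [v_2].
The 9×27 boundary matrix has rank 8 and Smith normal form diag(1,1,1,1,1,1,1,1).

∂_2: C_2 → C_1 sends each 2-simplex [p,q,r] to [q,r] − [p,r] + [p,q]. For instance
  ∂[v_0,v_6,v_8] = [v_6,v_8] − [v_0,v_8] + [v_0,v_6],
  ∂[v_5,v_6,v_7] = [v_6,v_7] − [v_5,v_7] + [v_5,v_6].
The resulting 27×18 matrix has rank 18, and its Smith normal form has invariant factors (1,1,1,1,1,1,1,1,1,1,1,1,1,1,1,1,1,2).

Reading off H_k = ker ∂_k / im ∂_{k+1}:

  H_0: rank C_0 − rank ∂_1 = 9 − 8 = 1, and the invariant factors of ∂_1 are all 1, so H_0 ≅ Z.
  H_1: rank ker ∂_1 − rank ∂_2 = (27 − 8) − 18 = 1, and ∂_2 has invariant factor 2 > 1, so H_1 ≅ Z ⊕ Z/2Z.
  H_2: rank ker ∂_2 − rank ∂_3 = (18 − 18) − 0 = 0, and there is no ∂_3, so H_2 ≅ 0.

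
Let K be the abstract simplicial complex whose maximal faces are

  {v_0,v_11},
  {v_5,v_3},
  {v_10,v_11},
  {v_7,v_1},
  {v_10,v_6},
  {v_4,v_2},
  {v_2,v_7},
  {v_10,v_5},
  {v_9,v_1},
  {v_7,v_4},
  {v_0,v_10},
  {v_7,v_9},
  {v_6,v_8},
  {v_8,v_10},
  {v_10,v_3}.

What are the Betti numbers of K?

K has 12 vertices, 15 edges.
rank ∂_0 = 0, rank ∂_1 = 10 ⇒ b_0 = 12 − 0 − 10 = 2; all invariant factors of ∂_1 are 1 so no torsion. So H_0 = Z^2.
rank ∂_1 = 10, rank ∂_2 = 0 ⇒ b_1 = 15 − 10 − 0 = 5. So H_1 = Z^5.

b_0 = 2, b_1 = 5.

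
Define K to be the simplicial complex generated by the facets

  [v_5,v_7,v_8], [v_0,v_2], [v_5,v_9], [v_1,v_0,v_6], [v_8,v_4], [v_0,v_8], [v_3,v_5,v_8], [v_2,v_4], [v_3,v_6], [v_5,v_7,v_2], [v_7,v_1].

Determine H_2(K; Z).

H_2 ≅ 0.

Fix the vertex order v_0 < v_1 < v_2 < v_3 < v_4 < v_5 < v_6 < v_7 < v_8 < v_9 and write every simplex with vertices in increasing order. Then dim K = 2 and the simplices of K are:

  0-simplices (10): [v_0], [v_1], [v_2], [v_3], [v_4], [v_5], [v_6], [v_7], [v_8], [v_9]
  1-simplices (17): (17 of them)
  2-simplices (4): [v_0,v_1,v_6], [v_2,v_5,v_7], [v_3,v_5,v_8], [v_5,v_7,v_8]

so the chain groups are C_0 ≅ Z^10, C_1 ≅ Z^17, C_2 ≅ Z^4.

The boundary map ∂_1: C_1 → C_0 maps an edge to its endpoints' difference, ∂[p,q] = q − p.
This gives a 10×17 integer matrix of rank 9; reducing to Smith normal form yields diagonal entries (1,1,1,1,1,1,1,1,1).

The boundary map ∂_2: C_2 → C_1 maps a triangle to the signed sum of its edges. For instance
  ∂[v_2,v_5,v_7] = [v_5,v_7] − [v_2,v_7] + [v_2,v_5],
  ∂[v_3,v_5,v_8] = [v_5,v_8] − [v_3,v_8] + [v_3,v_5].
The resulting 17×4 matrix has rank 4, and its Smith normal form has invariant factors (1,1,1,1).

Reading off H_k = ker ∂_k / im ∂_{k+1}:

  H_2: rank ker ∂_2 − rank ∂_3 = (4 − 4) − 0 = 0, and there is no ∂_3, so H_2 = 0.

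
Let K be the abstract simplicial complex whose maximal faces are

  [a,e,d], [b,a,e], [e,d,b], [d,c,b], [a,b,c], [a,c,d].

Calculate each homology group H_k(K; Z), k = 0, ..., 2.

We work with the vertex ordering a < b < c < d < e. The simplices of K, each written with vertices in increasing order, are:

  0-simplices (5): a, b, c, d, e
  1-simplices (9): ab, ac, ad, ae, bc, bd, be, cd, de
  2-simplices (6): abc, abe, acd, ade, bcd, bde

Hence C_0 ≅ Z^5, C_1 ≅ Z^9, C_2 ≅ Z^6.

∂_1: C_1 → C_0 is given by ∂[p,q] = [q] − [p]. For instance
  ∂ad = d − a.
The 5×9 boundary matrix has rank 4 and Smith normal form diag(1,1,1,1).

Boundary ∂_2: C_2 → C_1 acts by ∂[p,q,r] = [q,r] − [p,r] + [p,q]. For instance
  ∂abc = bc − ac + ab,
  ∂abe = be − ae + ab.
This gives a 9×6 integer matrix of rank 5; reducing to Smith normal form yields diagonal entries (1,1,1,1,1).

Computing H_k = (kernel of ∂_k) / (image of ∂_{k+1}):

  H_0: rank C_0 − rank ∂_1 = 5 − 4 = 1, and the invariant factors of ∂_1 are all 1, so H_0 = Z.
  H_1: rank ker ∂_1 − rank ∂_2 = (9 − 4) − 5 = 0, and the invariant factors of ∂_2 are all 1, so H_1 = 0.
  H_2: rank ker ∂_2 − rank ∂_3 = (6 − 5) − 0 = 1, and there is no ∂_3, so H_2 = Z.

H_0 = Z,  H_1 = 0,  H_2 = Z.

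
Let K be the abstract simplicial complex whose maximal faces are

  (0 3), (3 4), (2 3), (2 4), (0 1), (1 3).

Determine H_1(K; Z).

H_1 = Z^2.

Fix the vertex order 0 < 1 < 2 < 3 < 4 and write every simplex with vertices in increasing order. Then dim K = 1 and the simplices of K are:

  0-simplices (5): [0], [1], [2], [3], [4]
  1-simplices (6): [0,1], [0,3], [1,3], [2,3], [2,4], [3,4]

Hence C_0 ≅ Z^5, C_1 ≅ Z^6.

Boundary ∂_1: C_1 → C_0 maps an edge to its endpoints' difference, ∂[p,q] = q − p. For instance
  ∂[2,4] = [4] − [2].
This gives a 5×6 integer matrix of rank 4; reducing to Smith normal form yields diagonal entries (1,1,1,1).

From H_k ≅ ker(∂_k) / im(∂_{k+1}) we obtain:

  H_1: rank ker ∂_1 − rank ∂_2 = (6 − 4) − 0 = 2, and there is no ∂_2, so H_1 = Z^2.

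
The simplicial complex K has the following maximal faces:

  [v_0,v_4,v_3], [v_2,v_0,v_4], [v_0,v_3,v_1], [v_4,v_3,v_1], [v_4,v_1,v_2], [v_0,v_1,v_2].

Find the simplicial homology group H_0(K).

Order the vertices as v_0 < v_1 < v_2 < v_3 < v_4. Listing each simplex with vertices in this order, K has dimension 2 with simplices:

  0-simplices (5): [v_0], [v_1], [v_2], [v_3], [v_4]
  1-simplices (9): [v_0,v_1], [v_0,v_2], [v_0,v_3], [v_0,v_4], [v_1,v_2], [v_1,v_3], [v_1,v_4], [v_2,v_4], [v_3,v_4]
  2-simplices (6): [v_0,v_1,v_2], [v_0,v_1,v_3], [v_0,v_2,v_4], [v_0,v_3,v_4], [v_1,v_2,v_4], [v_1,v_3,v_4]

so the chain groups are C_0 ≅ Z^5, C_1 ≅ Z^9, C_2 ≅ Z^6.

∂_1: C_1 → C_0 is given by ∂[p,q] = [q] − [p]. For instance
  ∂[v_1,v_4] = [v_4] − [v_1].
The 5×9 boundary matrix has rank 4 and Smith normal form diag(1,1,1,1).

∂_2: C_2 → C_1 maps a triangle to the signed sum of its edges. For instance
  ∂[v_0,v_1,v_2] = [v_1,v_2] − [v_0,v_2] + [v_0,v_1],
  ∂[v_0,v_1,v_3] = [v_1,v_3] − [v_0,v_3] + [v_0,v_1].
The resulting 9×6 matrix has rank 5, and its Smith normal form has invariant factors (1,1,1,1,1).

Now H_k = ker ∂_k / im ∂_{k+1}, so:

  H_0: rank C_0 − rank ∂_1 = 5 − 4 = 1, and the invariant factors of ∂_1 are all 1, so H_0 = Z.

H_0 = Z.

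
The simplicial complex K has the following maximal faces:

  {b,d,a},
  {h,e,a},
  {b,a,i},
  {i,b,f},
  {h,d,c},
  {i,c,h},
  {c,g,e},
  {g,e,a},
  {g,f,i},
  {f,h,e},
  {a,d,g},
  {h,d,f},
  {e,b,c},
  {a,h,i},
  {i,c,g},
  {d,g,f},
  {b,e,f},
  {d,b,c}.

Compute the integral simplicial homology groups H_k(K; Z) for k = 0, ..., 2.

H_0 = Z,  H_1 = Z^2,  H_2 = Z.

Take the total order a < b < c < d < e < f < g < h < i on the vertex set. Then K (dimension 2) consists of the simplices:

  0-simplices (9): a, b, c, d, e, f, g, h, i
  1-simplices (27): ab, ad, ae, ag, ah, ai, bc, bd, be, bf, bi, cd, ce, cg, ch, ci, df, dg, dh, ef, eg, eh, fg, fh, fi, gi, hi
  2-simplices (18): abd, abi, adg, aeg, aeh, ahi, bcd, bce, bef, bfi, cdh, ceg, cgi, chi, dfg, dfh, efh, fgi

so the chain groups are C_0 ≅ Z^9, C_1 ≅ Z^27, C_2 ≅ Z^18.

Boundary ∂_1: C_1 → C_0 is given by ∂[p,q] = [q] − [p]. For instance
  ∂ce = e − c.
As a 9×27 matrix over Z this has rank 8, with invariant factors (1,1,1,1,1,1,1,1).

Boundary ∂_2: C_2 → C_1 acts by ∂[p,q,r] = [q,r] − [p,r] + [p,q]. For instance
  ∂bef = ef − bf + be,
  ∂bce = ce − be + bc.
The 27×18 boundary matrix has rank 17 and Smith normal form diag(1,1,1,1,1,1,1,1,1,1,1,1,1,1,1,1,1).

Now H_k = ker ∂_k / im ∂_{k+1}, so:

  H_0: rank C_0 − rank ∂_1 = 9 − 8 = 1, and the invariant factors of ∂_1 are all 1, so H_0 = Z.
  H_1: rank ker ∂_1 − rank ∂_2 = (27 − 8) − 17 = 2, and the invariant factors of ∂_2 are all 1, so H_1 = Z^2.
  H_2: rank ker ∂_2 − rank ∂_3 = (18 − 17) − 0 = 1, and there is no ∂_3, so H_2 = Z.

As a check, the Euler characteristic is 9 − 27 + 18 = 0, which agrees with 1 − 2 + 1 = 0.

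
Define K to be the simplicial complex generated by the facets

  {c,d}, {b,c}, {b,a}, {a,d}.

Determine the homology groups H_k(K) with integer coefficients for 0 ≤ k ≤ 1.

H_0 ≅ Z,  H_1 ≅ Z.

Order the vertices as a < b < c < d. Listing each simplex with vertices in this order, K has dimension 1 with simplices:

  0-simplices (4): a, b, c, d
  1-simplices (4): ab, ad, bc, cd

Hence C_0 ≅ Z^4, C_1 ≅ Z^4.

The boundary map ∂_1: C_1 → C_0 sends each edge [p,q] (with p < q) to q − p. For instance
  ∂bc = c − b.
The resulting 4×4 matrix has rank 3, and its Smith normal form has invariant factors (1,1,1).

From H_k ≅ ker(∂_k) / im(∂_{k+1}) we obtain:

  H_0: rank C_0 − rank ∂_1 = 4 − 3 = 1, and the invariant factors of ∂_1 are all 1, so H_0 = Z.
  H_1: rank ker ∂_1 − rank ∂_2 = (4 − 3) − 0 = 1, and there is no ∂_2, so H_1 = Z.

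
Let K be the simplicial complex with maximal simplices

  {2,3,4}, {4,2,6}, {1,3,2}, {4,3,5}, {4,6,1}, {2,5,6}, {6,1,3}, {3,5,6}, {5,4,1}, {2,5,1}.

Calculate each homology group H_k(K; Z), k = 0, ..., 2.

Take the total order 1 < 2 < 3 < 4 < 5 < 6 on the vertex set. Then K (dimension 2) consists of the simplices:

  0-simplices (6): [1], [2], [3], [4], [5], [6]
  1-simplices (15): [1,2], [1,3], [1,4], [1,5], [1,6], [2,3], [2,4], [2,5], [2,6], [3,4], [3,5], [3,6], [4,5], [4,6], [5,6]
  2-simplices (10): [1,2,3], [1,2,5], [1,3,6], [1,4,5], [1,4,6], [2,3,4], [2,4,6], [2,5,6], [3,4,5], [3,5,6]

Hence C_0 ≅ Z^6, C_1 ≅ Z^15, C_2 ≅ Z^10.

∂_1: C_1 → C_0 sends each edge [p,q] (with p < q) to q − p. For instance
  ∂[1,3] = [3] − [1].
As a 6×15 matrix over Z this has rank 5, with invariant factors (1,1,1,1,1).

∂_2: C_2 → C_1 sends each 2-simplex [p,q,r] to [q,r] − [p,r] + [p,q]. For instance
  ∂[3,5,6] = [5,6] − [3,6] + [3,5],
  ∂[1,4,5] = [4,5] − [1,5] + [1,4].
This gives a 15×10 integer matrix of rank 10; reducing to Smith normal form yields diagonal entries (1,1,1,1,1,1,1,1,1,2).

Now H_k = ker ∂_k / im ∂_{k+1}, so:

  H_0: rank C_0 − rank ∂_1 = 6 − 5 = 1, and the invariant factors of ∂_1 are all 1, so H_0 = Z.
  H_1: rank ker ∂_1 − rank ∂_2 = (15 − 5) − 10 = 0, and ∂_2 has invariant factor 2 > 1, so H_1 = Z/2.
  H_2: rank ker ∂_2 − rank ∂_3 = (10 − 10) − 0 = 0, and there is no ∂_3, so H_2 = 0.

H_0 = Z,  H_1 = Z/2,  H_2 = 0.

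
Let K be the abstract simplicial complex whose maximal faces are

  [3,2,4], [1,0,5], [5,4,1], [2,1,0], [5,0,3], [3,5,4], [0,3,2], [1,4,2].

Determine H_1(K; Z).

Order the vertices as 0 < 1 < 2 < 3 < 4 < 5. Listing each simplex with vertices in this order, K has dimension 2 with simplices:

  0-simplices (6): [0], [1], [2], [3], [4], [5]
  1-simplices (12): [0,1], [0,2], [0,3], [0,5], [1,2], [1,4], [1,5], [2,3], [2,4], [3,4], [3,5], [4,5]
  2-simplices (8): [0,1,2], [0,1,5], [0,2,3], [0,3,5], [1,2,4], [1,4,5], [2,3,4], [3,4,5]

giving chain groups C_0 ≅ Z^6, C_1 ≅ Z^12, C_2 ≅ Z^8.

∂_1: C_1 → C_0 is given by ∂[p,q] = [q] − [p]. For instance
  ∂[3,4] = [4] − [3].
The 6×12 boundary matrix has rank 5 and Smith normal form diag(1,1,1,1,1).

The boundary map ∂_2: C_2 → C_1 acts by ∂[p,q,r] = [q,r] − [p,r] + [p,q]. For instance
  ∂[0,2,3] = [2,3] − [0,3] + [0,2],
  ∂[1,2,4] = [2,4] − [1,4] + [1,2].
As a 12×8 matrix over Z this has rank 7, with invariant factors (1,1,1,1,1,1,1).

Computing H_k = (kernel of ∂_k) / (image of ∂_{k+1}):

  H_1: rank ker ∂_1 − rank ∂_2 = (12 − 5) − 7 = 0, and the invariant factors of ∂_2 are all 1, so H_1 ≅ 0.

H_1 = 0.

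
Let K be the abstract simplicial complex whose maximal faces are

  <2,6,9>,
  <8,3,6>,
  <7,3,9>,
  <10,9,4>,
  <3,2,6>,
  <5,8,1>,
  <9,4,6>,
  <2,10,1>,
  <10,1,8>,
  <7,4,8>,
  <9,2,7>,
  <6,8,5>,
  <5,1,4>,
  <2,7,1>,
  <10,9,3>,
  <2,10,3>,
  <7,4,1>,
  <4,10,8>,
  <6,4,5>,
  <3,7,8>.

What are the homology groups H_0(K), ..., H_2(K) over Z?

Take the total order 1 < 2 < 3 < 4 < 5 < 6 < 7 < 8 < 9 < 10 on the vertex set. Then K (dimension 2) consists of the simplices:

  0-simplices (10): [1], [2], [3], [4], [5], [6], [7], [8], [9], [10]
  1-simplices (30): (30 of them)
  2-simplices (20): (20 of them)

giving chain groups C_0 ≅ Z^10, C_1 ≅ Z^30, C_2 ≅ Z^20.

Boundary ∂_1: C_1 → C_0 sends each edge [p,q] (with p < q) to q − p.
This gives a 10×30 integer matrix of rank 9; reducing to Smith normal form yields diagonal entries (1,1,1,1,1,1,1,1,1).

∂_2: C_2 → C_1 maps a triangle to the signed sum of its edges. For instance
  ∂[3,7,9] = [7,9] − [3,9] + [3,7],
  ∂[2,7,9] = [7,9] − [2,9] + [2,7].
The resulting 30×20 matrix has rank 20, and its Smith normal form has invariant factors (1,1,1,1,1,1,1,1,1,1,1,1,1,1,1,1,1,1,1,2).

Reading off H_k = ker ∂_k / im ∂_{k+1}:

  H_0: rank C_0 − rank ∂_1 = 10 − 9 = 1, and the invariant factors of ∂_1 are all 1, so H_0 = Z.
  H_1: rank ker ∂_1 − rank ∂_2 = (30 − 9) − 20 = 1, and ∂_2 has invariant factor 2 > 1, so H_1 = Z ⊕ Z/2.
  H_2: rank ker ∂_2 − rank ∂_3 = (20 − 20) − 0 = 0, and there is no ∂_3, so H_2 = 0.

As a check, the Euler characteristic is 10 − 30 + 20 = 0, which agrees with 1 − 1 + 0 = 0.
(K is a triangulation of the Klein bottle.)

H_0 ≅ Z,  H_1 ≅ Z ⊕ Z/2,  H_2 = 0.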